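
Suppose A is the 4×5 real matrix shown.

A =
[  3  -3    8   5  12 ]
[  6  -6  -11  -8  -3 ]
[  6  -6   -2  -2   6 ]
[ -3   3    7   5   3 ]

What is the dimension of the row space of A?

2

Row reduce to echelon form.
R2 ← R2 − (2)·R1: [0, 0, -27, -18, -27]
R3 ← R3 − (2)·R1: [0, 0, -18, -12, -18]
R4 ← R4 + R1: [0, 0, 15, 10, 15]
R3 ← R3 − (2/3)·R2: [0, 0, 0, 0, 0]
R4 ← R4 + (5/9)·R2: [0, 0, 0, 0, 0]
Echelon form has 2 nonzero rows, so rank(A) = 2.
The row space has dimension equal to the rank: 2.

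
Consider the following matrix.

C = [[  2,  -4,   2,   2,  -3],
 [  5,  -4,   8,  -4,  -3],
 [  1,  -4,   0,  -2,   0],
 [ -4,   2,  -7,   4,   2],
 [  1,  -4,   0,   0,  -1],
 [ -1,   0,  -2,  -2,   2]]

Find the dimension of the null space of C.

2

Row reduce to echelon form.
R2 ← R2 − (5/2)·R1: [0, 6, 3, -9, 9/2]
R3 ← R3 − (1/2)·R1: [0, -2, -1, -3, 3/2]
R4 ← R4 + (2)·R1: [0, -6, -3, 8, -4]
R5 ← R5 − (1/2)·R1: [0, -2, -1, -1, 1/2]
R6 ← R6 + (1/2)·R1: [0, -2, -1, -1, 1/2]
R3 ← R3 + (1/3)·R2: [0, 0, 0, -6, 3]
R4 ← R4 + R2: [0, 0, 0, -1, 1/2]
R5 ← R5 + (1/3)·R2: [0, 0, 0, -4, 2]
R6 ← R6 + (1/3)·R2: [0, 0, 0, -4, 2]
R4 ← R4 − (1/6)·R3: [0, 0, 0, 0, 0]
R5 ← R5 − (2/3)·R3: [0, 0, 0, 0, 0]
R6 ← R6 − (2/3)·R3: [0, 0, 0, 0, 0]
3 nonzero rows, so rank(C) = 3.
C has 5 columns; by rank–nullity, nullity = 5 − 3 = 2.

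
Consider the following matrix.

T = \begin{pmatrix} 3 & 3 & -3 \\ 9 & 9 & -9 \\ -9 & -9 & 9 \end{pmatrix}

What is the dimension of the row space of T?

1

Row reduce to echelon form.
R2 ← R2 − (3)·R1: [0, 0, 0]
R3 ← R3 + (3)·R1: [0, 0, 0]
Echelon form has 1 nonzero row, so rank(T) = 1.
The row space has dimension equal to the rank: 1.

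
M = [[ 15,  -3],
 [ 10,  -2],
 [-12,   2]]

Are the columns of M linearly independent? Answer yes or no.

yes

Row reduce M to echelon form.
R2 ← R2 − (2/3)·R1: [0, 0]
R3 ← R3 + (4/5)·R1: [0, -2/5]
Swap R2 ↔ R3
2 pivots among 2 columns.
Every column is a pivot column, so the columns are linearly independent.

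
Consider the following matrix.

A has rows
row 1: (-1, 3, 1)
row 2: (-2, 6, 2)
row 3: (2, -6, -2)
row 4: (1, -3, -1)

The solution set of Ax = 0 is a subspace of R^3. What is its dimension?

2

Row reduce to echelon form.
R2 ← R2 − (2)·R1: [0, 0, 0]
R3 ← R3 + (2)·R1: [0, 0, 0]
R4 ← R4 + R1: [0, 0, 0]
1 nonzero row, so rank(A) = 1.
A has 3 columns; by rank–nullity, nullity = 3 − 1 = 2.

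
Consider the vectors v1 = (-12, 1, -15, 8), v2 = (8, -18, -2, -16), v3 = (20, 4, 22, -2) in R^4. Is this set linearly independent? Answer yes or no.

yes

Form the matrix with these vectors as rows and row reduce.
R2 ← R2 + (2/3)·R1: [0, -52/3, -12, -32/3]
R3 ← R3 + (5/3)·R1: [0, 17/3, -3, 34/3]
R3 ← R3 + (17/52)·R2: [0, 0, -90/13, 102/13]
3 nonzero rows, so the 3 vectors span a space of dimension 3.
Since 3 = 3, the vectors are linearly independent.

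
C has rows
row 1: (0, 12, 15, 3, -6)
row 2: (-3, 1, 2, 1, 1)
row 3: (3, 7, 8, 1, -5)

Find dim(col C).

2

Row reduce to echelon form.
Swap R1 ↔ R2
R3 ← R3 + R1: [0, 8, 10, 2, -4]
R3 ← R3 − (2/3)·R2: [0, 0, 0, 0, 0]
Echelon form has 2 nonzero rows, so rank(C) = 2.
The column space has dimension equal to the rank: 2.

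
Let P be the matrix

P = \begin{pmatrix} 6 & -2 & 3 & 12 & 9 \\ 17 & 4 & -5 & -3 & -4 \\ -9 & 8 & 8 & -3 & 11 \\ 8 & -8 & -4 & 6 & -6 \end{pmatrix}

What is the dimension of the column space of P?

Row reduce to echelon form.
R2 ← R2 − (17/6)·R1: [0, 29/3, -27/2, -37, -59/2]
R3 ← R3 + (3/2)·R1: [0, 5, 25/2, 15, 49/2]
R4 ← R4 − (4/3)·R1: [0, -16/3, -8, -10, -18]
R3 ← R3 − (15/29)·R2: [0, 0, 565/29, 990/29, 1153/29]
R4 ← R4 + (16/29)·R2: [0, 0, -448/29, -882/29, -994/29]
R4 ← R4 + (448/565)·R3: [0, 0, 0, -378/113, -1554/565]
Echelon form has 4 nonzero rows, so rank(P) = 4.
The column space has dimension equal to the rank: 4.

4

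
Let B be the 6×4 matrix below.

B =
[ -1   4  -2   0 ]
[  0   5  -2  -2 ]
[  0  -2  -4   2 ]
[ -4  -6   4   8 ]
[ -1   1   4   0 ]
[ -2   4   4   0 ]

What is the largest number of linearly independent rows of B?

3

Row reduce to echelon form.
R4 ← R4 − (4)·R1: [0, -22, 12, 8]
R5 ← R5 − R1: [0, -3, 6, 0]
R6 ← R6 − (2)·R1: [0, -4, 8, 0]
R3 ← R3 + (2/5)·R2: [0, 0, -24/5, 6/5]
R4 ← R4 + (22/5)·R2: [0, 0, 16/5, -4/5]
R5 ← R5 + (3/5)·R2: [0, 0, 24/5, -6/5]
R6 ← R6 + (4/5)·R2: [0, 0, 32/5, -8/5]
R4 ← R4 + (2/3)·R3: [0, 0, 0, 0]
R5 ← R5 + R3: [0, 0, 0, 0]
R6 ← R6 + (4/3)·R3: [0, 0, 0, 0]
Echelon form has 3 nonzero rows, so rank(B) = 3.
The rank gives the maximum number of linearly independent rows: 3.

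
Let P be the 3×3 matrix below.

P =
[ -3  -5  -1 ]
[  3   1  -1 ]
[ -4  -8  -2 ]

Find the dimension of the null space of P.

1

Row reduce to echelon form.
R2 ← R2 + R1: [0, -4, -2]
R3 ← R3 − (4/3)·R1: [0, -4/3, -2/3]
R3 ← R3 − (1/3)·R2: [0, 0, 0]
2 nonzero rows, so rank(P) = 2.
P has 3 columns; by rank–nullity, nullity = 3 − 2 = 1.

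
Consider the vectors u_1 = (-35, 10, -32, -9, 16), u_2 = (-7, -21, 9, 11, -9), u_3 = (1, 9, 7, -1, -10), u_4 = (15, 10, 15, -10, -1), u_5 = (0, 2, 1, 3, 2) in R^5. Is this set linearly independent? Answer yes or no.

yes

Form the matrix with these vectors as rows and row reduce.
R2 ← R2 − (1/5)·R1: [0, -23, 77/5, 64/5, -61/5]
R3 ← R3 + (1/35)·R1: [0, 65/7, 213/35, -44/35, -334/35]
R4 ← R4 + (3/7)·R1: [0, 100/7, 9/7, -97/7, 41/7]
R3 ← R3 + (65/161)·R2: [0, 0, 9904/805, 3148/805, -11647/805]
R4 ← R4 + (100/161)·R2: [0, 0, 1747/161, -951/161, -277/161]
R5 ← R5 + (2/23)·R2: [0, 0, 269/115, 473/115, 108/115]
R4 ← R4 − (8735/9904)·R3: [0, 0, 0, -23165/2476, 109341/9904]
R5 ← R5 − (1883/9904)·R3: [0, 0, 0, 8343/2476, 36545/9904]
R5 ← R5 + (8343/23165)·R4: [0, 0, 0, 0, 355169/46330]
5 nonzero rows, so the 5 vectors span a space of dimension 5.
Since 5 = 5, the vectors are linearly independent.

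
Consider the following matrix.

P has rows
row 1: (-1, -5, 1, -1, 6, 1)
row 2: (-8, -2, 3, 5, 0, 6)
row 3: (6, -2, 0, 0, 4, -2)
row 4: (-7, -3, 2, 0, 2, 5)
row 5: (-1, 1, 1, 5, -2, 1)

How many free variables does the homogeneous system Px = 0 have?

2

Row reduce to echelon form.
R2 ← R2 − (8)·R1: [0, 38, -5, 13, -48, -2]
R3 ← R3 + (6)·R1: [0, -32, 6, -6, 40, 4]
R4 ← R4 − (7)·R1: [0, 32, -5, 7, -40, -2]
R5 ← R5 − R1: [0, 6, 0, 6, -8, 0]
R3 ← R3 + (16/19)·R2: [0, 0, 34/19, 94/19, -8/19, 44/19]
R4 ← R4 − (16/19)·R2: [0, 0, -15/19, -75/19, 8/19, -6/19]
R5 ← R5 − (3/19)·R2: [0, 0, 15/19, 75/19, -8/19, 6/19]
R4 ← R4 + (15/34)·R3: [0, 0, 0, -30/17, 4/17, 12/17]
R5 ← R5 − (15/34)·R3: [0, 0, 0, 30/17, -4/17, -12/17]
R5 ← R5 + R4: [0, 0, 0, 0, 0, 0]
4 nonzero rows, so rank(P) = 4.
P has 6 columns; by rank–nullity, nullity = 6 − 4 = 2.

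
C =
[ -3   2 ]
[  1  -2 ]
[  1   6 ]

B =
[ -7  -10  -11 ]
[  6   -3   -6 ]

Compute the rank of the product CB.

2

First compute CB:
[[ 33,  24,  21],
 [-19,  -4,   1],
 [ 29, -28, -47]]
Now row reduce the product.
R2 ← R2 + (19/33)·R1: [0, 108/11, 144/11]
R3 ← R3 − (29/33)·R1: [0, -540/11, -720/11]
R3 ← R3 + (5)·R2: [0, 0, 0]
2 nonzero rows, so rank(CB) = 2.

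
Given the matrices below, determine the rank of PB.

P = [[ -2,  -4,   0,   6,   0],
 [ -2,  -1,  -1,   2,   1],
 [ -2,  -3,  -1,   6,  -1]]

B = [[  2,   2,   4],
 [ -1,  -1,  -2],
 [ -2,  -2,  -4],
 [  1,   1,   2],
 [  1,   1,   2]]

First compute PB:
[[  6,   6,  12],
 [  2,   2,   4],
 [  6,   6,  12]]
Now row reduce the product.
R2 ← R2 − (1/3)·R1: [0, 0, 0]
R3 ← R3 − R1: [0, 0, 0]
1 nonzero row, so rank(PB) = 1.

1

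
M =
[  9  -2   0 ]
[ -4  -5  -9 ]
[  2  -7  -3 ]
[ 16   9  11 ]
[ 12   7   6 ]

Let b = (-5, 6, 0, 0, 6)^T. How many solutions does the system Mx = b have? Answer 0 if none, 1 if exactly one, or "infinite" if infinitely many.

0

Row reduce the augmented matrix [M | b].
R2 ← R2 + (4/9)·R1: [0, -53/9, -9, 34/9]
R3 ← R3 − (2/9)·R1: [0, -59/9, -3, 10/9]
R4 ← R4 − (16/9)·R1: [0, 113/9, 11, 80/9]
R5 ← R5 − (4/3)·R1: [0, 29/3, 6, 38/3]
R3 ← R3 − (59/53)·R2: [0, 0, 372/53, -164/53]
R4 ← R4 + (113/53)·R2: [0, 0, -434/53, 898/53]
R5 ← R5 + (87/53)·R2: [0, 0, -465/53, 1000/53]
R4 ← R4 + (7/6)·R3: [0, 0, 0, 40/3]
R5 ← R5 + (5/4)·R3: [0, 0, 0, 15]
R5 ← R5 − (9/8)·R4: [0, 0, 0, 0]
The echelon form has 4 nonzero rows; the last pivot sits in the augmented column, so rank(M) = 3 but rank([M|b]) = 4.
Since the ranks differ, the system is inconsistent.
It has no solutions.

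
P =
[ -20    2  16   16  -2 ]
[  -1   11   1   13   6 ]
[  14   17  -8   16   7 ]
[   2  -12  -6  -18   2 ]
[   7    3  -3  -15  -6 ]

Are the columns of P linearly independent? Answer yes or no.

no

Row reduce P to echelon form.
R2 ← R2 − (1/20)·R1: [0, 109/10, 1/5, 61/5, 61/10]
R3 ← R3 + (7/10)·R1: [0, 92/5, 16/5, 136/5, 28/5]
R4 ← R4 + (1/10)·R1: [0, -59/5, -22/5, -82/5, 9/5]
R5 ← R5 + (7/20)·R1: [0, 37/10, 13/5, -47/5, -67/10]
R3 ← R3 − (184/109)·R2: [0, 0, 312/109, 720/109, -512/109]
R4 ← R4 + (118/109)·R2: [0, 0, -456/109, -348/109, 916/109]
R5 ← R5 − (37/109)·R2: [0, 0, 276/109, -1476/109, -956/109]
R4 ← R4 + (19/13)·R3: [0, 0, 0, 84/13, 20/13]
R5 ← R5 − (23/26)·R3: [0, 0, 0, -252/13, -60/13]
R5 ← R5 + (3)·R4: [0, 0, 0, 0, 0]
4 pivots among 5 columns.
Only 4 < 5 pivot columns, so the columns are linearly dependent.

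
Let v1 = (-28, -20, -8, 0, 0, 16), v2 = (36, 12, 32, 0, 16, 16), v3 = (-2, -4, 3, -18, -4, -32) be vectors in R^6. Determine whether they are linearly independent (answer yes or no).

Form the matrix with these vectors as rows and row reduce.
R2 ← R2 + (9/7)·R1: [0, -96/7, 152/7, 0, 16, 256/7]
R3 ← R3 − (1/14)·R1: [0, -18/7, 25/7, -18, -4, -232/7]
R3 ← R3 − (3/16)·R2: [0, 0, -1/2, -18, -7, -40]
3 nonzero rows, so the 3 vectors span a space of dimension 3.
Since 3 = 3, the vectors are linearly independent.

yes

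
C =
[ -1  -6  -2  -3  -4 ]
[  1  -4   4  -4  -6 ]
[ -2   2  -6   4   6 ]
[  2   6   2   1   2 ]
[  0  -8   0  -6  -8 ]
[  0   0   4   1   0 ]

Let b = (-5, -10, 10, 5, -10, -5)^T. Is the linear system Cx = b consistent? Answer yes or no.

yes

Row reduce the augmented matrix [C | b].
R2 ← R2 + R1: [0, -10, 2, -7, -10, -15]
R3 ← R3 − (2)·R1: [0, 14, -2, 10, 14, 20]
R4 ← R4 + (2)·R1: [0, -6, -2, -5, -6, -5]
R3 ← R3 + (7/5)·R2: [0, 0, 4/5, 1/5, 0, -1]
R4 ← R4 − (3/5)·R2: [0, 0, -16/5, -4/5, 0, 4]
R5 ← R5 − (4/5)·R2: [0, 0, -8/5, -2/5, 0, 2]
R4 ← R4 + (4)·R3: [0, 0, 0, 0, 0, 0]
R5 ← R5 + (2)·R3: [0, 0, 0, 0, 0, 0]
R6 ← R6 − (5)·R3: [0, 0, 0, 0, 0, 0]
The echelon form has 3 nonzero rows, and every pivot lies in the first 5 columns, so rank(C) = rank([C|b]) = 3.
The system is consistent.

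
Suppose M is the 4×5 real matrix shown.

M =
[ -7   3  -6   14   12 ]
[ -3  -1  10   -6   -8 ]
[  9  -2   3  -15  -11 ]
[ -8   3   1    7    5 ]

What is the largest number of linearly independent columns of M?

Row reduce to echelon form.
R2 ← R2 − (3/7)·R1: [0, -16/7, 88/7, -12, -92/7]
R3 ← R3 + (9/7)·R1: [0, 13/7, -33/7, 3, 31/7]
R4 ← R4 − (8/7)·R1: [0, -3/7, 55/7, -9, -61/7]
R3 ← R3 + (13/16)·R2: [0, 0, 11/2, -27/4, -25/4]
R4 ← R4 − (3/16)·R2: [0, 0, 11/2, -27/4, -25/4]
R4 ← R4 − R3: [0, 0, 0, 0, 0]
Echelon form has 3 nonzero rows, so rank(M) = 3.
The rank gives the maximum number of linearly independent columns: 3.

3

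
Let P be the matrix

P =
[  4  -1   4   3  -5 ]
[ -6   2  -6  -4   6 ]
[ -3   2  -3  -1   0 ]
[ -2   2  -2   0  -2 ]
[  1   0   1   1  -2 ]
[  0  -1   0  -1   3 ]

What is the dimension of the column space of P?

Row reduce to echelon form.
R2 ← R2 + (3/2)·R1: [0, 1/2, 0, 1/2, -3/2]
R3 ← R3 + (3/4)·R1: [0, 5/4, 0, 5/4, -15/4]
R4 ← R4 + (1/2)·R1: [0, 3/2, 0, 3/2, -9/2]
R5 ← R5 − (1/4)·R1: [0, 1/4, 0, 1/4, -3/4]
R3 ← R3 − (5/2)·R2: [0, 0, 0, 0, 0]
R4 ← R4 − (3)·R2: [0, 0, 0, 0, 0]
R5 ← R5 − (1/2)·R2: [0, 0, 0, 0, 0]
R6 ← R6 + (2)·R2: [0, 0, 0, 0, 0]
Echelon form has 2 nonzero rows, so rank(P) = 2.
The column space has dimension equal to the rank: 2.

2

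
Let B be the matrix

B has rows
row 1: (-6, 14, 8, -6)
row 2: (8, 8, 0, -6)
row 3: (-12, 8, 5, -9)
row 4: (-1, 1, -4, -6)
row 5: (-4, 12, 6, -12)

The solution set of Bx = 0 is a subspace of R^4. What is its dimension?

Row reduce to echelon form.
R2 ← R2 + (4/3)·R1: [0, 80/3, 32/3, -14]
R3 ← R3 − (2)·R1: [0, -20, -11, 3]
R4 ← R4 − (1/6)·R1: [0, -4/3, -16/3, -5]
R5 ← R5 − (2/3)·R1: [0, 8/3, 2/3, -8]
R3 ← R3 + (3/4)·R2: [0, 0, -3, -15/2]
R4 ← R4 + (1/20)·R2: [0, 0, -24/5, -57/10]
R5 ← R5 − (1/10)·R2: [0, 0, -2/5, -33/5]
R4 ← R4 − (8/5)·R3: [0, 0, 0, 63/10]
R5 ← R5 − (2/15)·R3: [0, 0, 0, -28/5]
R5 ← R5 + (8/9)·R4: [0, 0, 0, 0]
4 nonzero rows, so rank(B) = 4.
B has 4 columns; by rank–nullity, nullity = 4 − 4 = 0.

0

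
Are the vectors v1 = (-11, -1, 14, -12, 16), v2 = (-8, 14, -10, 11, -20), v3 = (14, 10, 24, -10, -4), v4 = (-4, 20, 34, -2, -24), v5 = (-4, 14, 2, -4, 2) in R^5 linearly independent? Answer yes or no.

Form the matrix with these vectors as rows and row reduce.
R2 ← R2 − (8/11)·R1: [0, 162/11, -222/11, 217/11, -348/11]
R3 ← R3 + (14/11)·R1: [0, 96/11, 460/11, -278/11, 180/11]
R4 ← R4 − (4/11)·R1: [0, 224/11, 318/11, 26/11, -328/11]
R5 ← R5 − (4/11)·R1: [0, 158/11, -34/11, 4/11, -42/11]
R3 ← R3 − (16/27)·R2: [0, 0, 484/9, -998/27, 316/9]
R4 ← R4 − (112/81)·R2: [0, 0, 1534/27, -2018/81, 376/27]
R5 ← R5 − (79/81)·R2: [0, 0, 448/27, -1529/81, 730/27]
R4 ← R4 − (767/726)·R3: [0, 0, 0, 15395/1089, -8410/363]
R5 ← R5 − (112/363)·R3: [0, 0, 0, -8137/1089, 5882/363]
R5 ← R5 + (8137/15395)·R4: [0, 0, 0, 0, 12188/3079]
5 nonzero rows, so the 5 vectors span a space of dimension 5.
Since 5 = 5, the vectors are linearly independent.

yes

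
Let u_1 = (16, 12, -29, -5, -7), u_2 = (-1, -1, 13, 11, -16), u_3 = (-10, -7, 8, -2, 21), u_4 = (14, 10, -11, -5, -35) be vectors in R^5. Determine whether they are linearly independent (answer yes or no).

yes

Form the matrix with these vectors as rows and row reduce.
R2 ← R2 + (1/16)·R1: [0, -1/4, 179/16, 171/16, -263/16]
R3 ← R3 + (5/8)·R1: [0, 1/2, -81/8, -41/8, 133/8]
R4 ← R4 − (7/8)·R1: [0, -1/2, 115/8, -5/8, -231/8]
R3 ← R3 + (2)·R2: [0, 0, 49/4, 65/4, -65/4]
R4 ← R4 − (2)·R2: [0, 0, -8, -22, 4]
R4 ← R4 + (32/49)·R3: [0, 0, 0, -558/49, -324/49]
4 nonzero rows, so the 4 vectors span a space of dimension 4.
Since 4 = 4, the vectors are linearly independent.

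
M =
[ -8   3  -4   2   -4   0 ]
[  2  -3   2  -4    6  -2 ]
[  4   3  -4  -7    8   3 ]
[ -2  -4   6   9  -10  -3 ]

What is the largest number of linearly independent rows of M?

3

Row reduce to echelon form.
R2 ← R2 + (1/4)·R1: [0, -9/4, 1, -7/2, 5, -2]
R3 ← R3 + (1/2)·R1: [0, 9/2, -6, -6, 6, 3]
R4 ← R4 − (1/4)·R1: [0, -19/4, 7, 17/2, -9, -3]
R3 ← R3 + (2)·R2: [0, 0, -4, -13, 16, -1]
R4 ← R4 − (19/9)·R2: [0, 0, 44/9, 143/9, -176/9, 11/9]
R4 ← R4 + (11/9)·R3: [0, 0, 0, 0, 0, 0]
Echelon form has 3 nonzero rows, so rank(M) = 3.
The rank gives the maximum number of linearly independent rows: 3.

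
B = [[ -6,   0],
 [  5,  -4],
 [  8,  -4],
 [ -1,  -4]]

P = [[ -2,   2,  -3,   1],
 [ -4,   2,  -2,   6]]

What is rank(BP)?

First compute BP:
[[ 12, -12,  18,  -6],
 [  6,   2,  -7, -19],
 [  0,   8, -16, -16],
 [ 18, -10,  11, -25]]
Now row reduce the product.
R2 ← R2 − (1/2)·R1: [0, 8, -16, -16]
R4 ← R4 − (3/2)·R1: [0, 8, -16, -16]
R3 ← R3 − R2: [0, 0, 0, 0]
R4 ← R4 − R2: [0, 0, 0, 0]
2 nonzero rows, so rank(BP) = 2.

2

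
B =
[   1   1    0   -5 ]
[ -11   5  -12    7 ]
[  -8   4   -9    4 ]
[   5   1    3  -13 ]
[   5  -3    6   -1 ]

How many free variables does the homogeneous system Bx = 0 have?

2

Row reduce to echelon form.
R2 ← R2 + (11)·R1: [0, 16, -12, -48]
R3 ← R3 + (8)·R1: [0, 12, -9, -36]
R4 ← R4 − (5)·R1: [0, -4, 3, 12]
R5 ← R5 − (5)·R1: [0, -8, 6, 24]
R3 ← R3 − (3/4)·R2: [0, 0, 0, 0]
R4 ← R4 + (1/4)·R2: [0, 0, 0, 0]
R5 ← R5 + (1/2)·R2: [0, 0, 0, 0]
2 nonzero rows, so rank(B) = 2.
B has 4 columns; by rank–nullity, nullity = 4 − 2 = 2.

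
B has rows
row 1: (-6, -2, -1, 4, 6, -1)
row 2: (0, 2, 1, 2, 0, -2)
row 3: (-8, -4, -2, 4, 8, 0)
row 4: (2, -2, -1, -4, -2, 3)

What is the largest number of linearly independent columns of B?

2

Row reduce to echelon form.
R3 ← R3 − (4/3)·R1: [0, -4/3, -2/3, -4/3, 0, 4/3]
R4 ← R4 + (1/3)·R1: [0, -8/3, -4/3, -8/3, 0, 8/3]
R3 ← R3 + (2/3)·R2: [0, 0, 0, 0, 0, 0]
R4 ← R4 + (4/3)·R2: [0, 0, 0, 0, 0, 0]
Echelon form has 2 nonzero rows, so rank(B) = 2.
The rank gives the maximum number of linearly independent columns: 2.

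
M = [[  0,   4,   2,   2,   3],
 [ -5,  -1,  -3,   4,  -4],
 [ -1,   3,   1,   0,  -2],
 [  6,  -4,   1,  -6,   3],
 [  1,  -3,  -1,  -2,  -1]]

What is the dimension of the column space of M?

3

Row reduce to echelon form.
Swap R1 ↔ R2
R3 ← R3 − (1/5)·R1: [0, 16/5, 8/5, -4/5, -6/5]
R4 ← R4 + (6/5)·R1: [0, -26/5, -13/5, -6/5, -9/5]
R5 ← R5 + (1/5)·R1: [0, -16/5, -8/5, -6/5, -9/5]
R3 ← R3 − (4/5)·R2: [0, 0, 0, -12/5, -18/5]
R4 ← R4 + (13/10)·R2: [0, 0, 0, 7/5, 21/10]
R5 ← R5 + (4/5)·R2: [0, 0, 0, 2/5, 3/5]
R4 ← R4 + (7/12)·R3: [0, 0, 0, 0, 0]
R5 ← R5 + (1/6)·R3: [0, 0, 0, 0, 0]
Echelon form has 3 nonzero rows, so rank(M) = 3.
The column space has dimension equal to the rank: 3.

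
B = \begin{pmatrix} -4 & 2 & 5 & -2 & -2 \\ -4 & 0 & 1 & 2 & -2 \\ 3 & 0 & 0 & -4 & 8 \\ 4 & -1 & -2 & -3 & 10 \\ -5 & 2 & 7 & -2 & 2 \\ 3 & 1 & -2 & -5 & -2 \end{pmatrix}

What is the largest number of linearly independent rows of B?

4

Row reduce to echelon form.
R2 ← R2 − R1: [0, -2, -4, 4, 0]
R3 ← R3 + (3/4)·R1: [0, 3/2, 15/4, -11/2, 13/2]
R4 ← R4 + R1: [0, 1, 3, -5, 8]
R5 ← R5 − (5/4)·R1: [0, -1/2, 3/4, 1/2, 9/2]
R6 ← R6 + (3/4)·R1: [0, 5/2, 7/4, -13/2, -7/2]
R3 ← R3 + (3/4)·R2: [0, 0, 3/4, -5/2, 13/2]
R4 ← R4 + (1/2)·R2: [0, 0, 1, -3, 8]
R5 ← R5 − (1/4)·R2: [0, 0, 7/4, -1/2, 9/2]
R6 ← R6 + (5/4)·R2: [0, 0, -13/4, -3/2, -7/2]
R4 ← R4 − (4/3)·R3: [0, 0, 0, 1/3, -2/3]
R5 ← R5 − (7/3)·R3: [0, 0, 0, 16/3, -32/3]
R6 ← R6 + (13/3)·R3: [0, 0, 0, -37/3, 74/3]
R5 ← R5 − (16)·R4: [0, 0, 0, 0, 0]
R6 ← R6 + (37)·R4: [0, 0, 0, 0, 0]
Echelon form has 4 nonzero rows, so rank(B) = 4.
The rank gives the maximum number of linearly independent rows: 4.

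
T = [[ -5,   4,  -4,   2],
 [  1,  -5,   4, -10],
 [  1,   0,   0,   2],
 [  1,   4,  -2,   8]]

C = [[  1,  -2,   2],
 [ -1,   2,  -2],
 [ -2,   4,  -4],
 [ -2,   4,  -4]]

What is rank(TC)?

First compute TC:
[[ -5,  10, -10],
 [ 18, -36,  36],
 [ -3,   6,  -6],
 [-15,  30, -30]]
Now row reduce the product.
R2 ← R2 + (18/5)·R1: [0, 0, 0]
R3 ← R3 − (3/5)·R1: [0, 0, 0]
R4 ← R4 − (3)·R1: [0, 0, 0]
1 nonzero row, so rank(TC) = 1.

1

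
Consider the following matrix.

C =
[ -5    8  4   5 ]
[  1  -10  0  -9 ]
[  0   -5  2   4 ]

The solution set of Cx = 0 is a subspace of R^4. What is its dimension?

1

Row reduce to echelon form.
R2 ← R2 + (1/5)·R1: [0, -42/5, 4/5, -8]
R3 ← R3 − (25/42)·R2: [0, 0, 32/21, 184/21]
3 nonzero rows, so rank(C) = 3.
C has 4 columns; by rank–nullity, nullity = 4 − 3 = 1.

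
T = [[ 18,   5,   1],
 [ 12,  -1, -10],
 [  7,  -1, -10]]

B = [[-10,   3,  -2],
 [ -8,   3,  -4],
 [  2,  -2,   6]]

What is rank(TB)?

First compute TB:
[[-218,  67, -50],
 [-132,  53, -80],
 [-82,  38, -70]]
Now row reduce the product.
R2 ← R2 − (66/109)·R1: [0, 1355/109, -5420/109]
R3 ← R3 − (41/109)·R1: [0, 1395/109, -5580/109]
R3 ← R3 − (279/271)·R2: [0, 0, 0]
2 nonzero rows, so rank(TB) = 2.

2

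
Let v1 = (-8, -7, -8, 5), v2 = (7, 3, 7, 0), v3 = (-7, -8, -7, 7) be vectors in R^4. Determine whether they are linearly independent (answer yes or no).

Form the matrix with these vectors as rows and row reduce.
R2 ← R2 + (7/8)·R1: [0, -25/8, 0, 35/8]
R3 ← R3 − (7/8)·R1: [0, -15/8, 0, 21/8]
R3 ← R3 − (3/5)·R2: [0, 0, 0, 0]
2 nonzero rows, so the 3 vectors span a space of dimension 2.
Since 2 < 3, the vectors are linearly dependent.

no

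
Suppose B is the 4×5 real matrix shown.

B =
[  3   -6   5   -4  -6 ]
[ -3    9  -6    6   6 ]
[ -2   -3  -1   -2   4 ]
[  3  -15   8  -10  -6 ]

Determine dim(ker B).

Row reduce to echelon form.
R2 ← R2 + R1: [0, 3, -1, 2, 0]
R3 ← R3 + (2/3)·R1: [0, -7, 7/3, -14/3, 0]
R4 ← R4 − R1: [0, -9, 3, -6, 0]
R3 ← R3 + (7/3)·R2: [0, 0, 0, 0, 0]
R4 ← R4 + (3)·R2: [0, 0, 0, 0, 0]
2 nonzero rows, so rank(B) = 2.
B has 5 columns; by rank–nullity, nullity = 5 − 2 = 3.

3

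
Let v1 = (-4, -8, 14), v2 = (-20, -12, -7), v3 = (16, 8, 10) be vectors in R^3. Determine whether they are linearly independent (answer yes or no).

no

Form the matrix with these vectors as rows and row reduce.
R2 ← R2 − (5)·R1: [0, 28, -77]
R3 ← R3 + (4)·R1: [0, -24, 66]
R3 ← R3 + (6/7)·R2: [0, 0, 0]
2 nonzero rows, so the 3 vectors span a space of dimension 2.
Since 2 < 3, the vectors are linearly dependent.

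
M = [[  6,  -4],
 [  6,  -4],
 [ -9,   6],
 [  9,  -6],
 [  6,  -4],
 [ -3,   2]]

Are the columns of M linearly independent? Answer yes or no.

Row reduce M to echelon form.
R2 ← R2 − R1: [0, 0]
R3 ← R3 + (3/2)·R1: [0, 0]
R4 ← R4 − (3/2)·R1: [0, 0]
R5 ← R5 − R1: [0, 0]
R6 ← R6 + (1/2)·R1: [0, 0]
1 pivot among 2 columns.
Only 1 < 2 pivot columns, so the columns are linearly dependent.

no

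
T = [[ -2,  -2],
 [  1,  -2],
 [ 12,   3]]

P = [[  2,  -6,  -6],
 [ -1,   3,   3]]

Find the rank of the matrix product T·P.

1

First compute TP:
[[ -2,   6,   6],
 [  4, -12, -12],
 [ 21, -63, -63]]
Now row reduce the product.
R2 ← R2 + (2)·R1: [0, 0, 0]
R3 ← R3 + (21/2)·R1: [0, 0, 0]
1 nonzero row, so rank(TP) = 1.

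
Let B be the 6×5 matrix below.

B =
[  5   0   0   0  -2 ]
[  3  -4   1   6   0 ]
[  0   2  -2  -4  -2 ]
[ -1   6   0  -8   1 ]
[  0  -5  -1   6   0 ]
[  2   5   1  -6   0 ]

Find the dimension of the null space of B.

Row reduce to echelon form.
R2 ← R2 − (3/5)·R1: [0, -4, 1, 6, 6/5]
R4 ← R4 + (1/5)·R1: [0, 6, 0, -8, 3/5]
R6 ← R6 − (2/5)·R1: [0, 5, 1, -6, 4/5]
R3 ← R3 + (1/2)·R2: [0, 0, -3/2, -1, -7/5]
R4 ← R4 + (3/2)·R2: [0, 0, 3/2, 1, 12/5]
R5 ← R5 − (5/4)·R2: [0, 0, -9/4, -3/2, -3/2]
R6 ← R6 + (5/4)·R2: [0, 0, 9/4, 3/2, 23/10]
R4 ← R4 + R3: [0, 0, 0, 0, 1]
R5 ← R5 − (3/2)·R3: [0, 0, 0, 0, 3/5]
R6 ← R6 + (3/2)·R3: [0, 0, 0, 0, 1/5]
R5 ← R5 − (3/5)·R4: [0, 0, 0, 0, 0]
R6 ← R6 − (1/5)·R4: [0, 0, 0, 0, 0]
4 nonzero rows, so rank(B) = 4.
B has 5 columns; by rank–nullity, nullity = 5 − 4 = 1.

1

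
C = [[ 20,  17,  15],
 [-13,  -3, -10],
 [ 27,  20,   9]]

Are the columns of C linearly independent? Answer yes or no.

yes

Row reduce C to echelon form.
R2 ← R2 + (13/20)·R1: [0, 161/20, -1/4]
R3 ← R3 − (27/20)·R1: [0, -59/20, -45/4]
R3 ← R3 + (59/161)·R2: [0, 0, -1826/161]
3 pivots among 3 columns.
Every column is a pivot column, so the columns are linearly independent.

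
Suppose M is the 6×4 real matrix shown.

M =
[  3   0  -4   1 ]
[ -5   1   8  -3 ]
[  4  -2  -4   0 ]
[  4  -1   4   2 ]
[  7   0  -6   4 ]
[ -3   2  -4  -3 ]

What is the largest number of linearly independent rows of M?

Row reduce to echelon form.
R2 ← R2 + (5/3)·R1: [0, 1, 4/3, -4/3]
R3 ← R3 − (4/3)·R1: [0, -2, 4/3, -4/3]
R4 ← R4 − (4/3)·R1: [0, -1, 28/3, 2/3]
R5 ← R5 − (7/3)·R1: [0, 0, 10/3, 5/3]
R6 ← R6 + R1: [0, 2, -8, -2]
R3 ← R3 + (2)·R2: [0, 0, 4, -4]
R4 ← R4 + R2: [0, 0, 32/3, -2/3]
R6 ← R6 − (2)·R2: [0, 0, -32/3, 2/3]
R4 ← R4 − (8/3)·R3: [0, 0, 0, 10]
R5 ← R5 − (5/6)·R3: [0, 0, 0, 5]
R6 ← R6 + (8/3)·R3: [0, 0, 0, -10]
R5 ← R5 − (1/2)·R4: [0, 0, 0, 0]
R6 ← R6 + R4: [0, 0, 0, 0]
Echelon form has 4 nonzero rows, so rank(M) = 4.
The rank gives the maximum number of linearly independent rows: 4.

4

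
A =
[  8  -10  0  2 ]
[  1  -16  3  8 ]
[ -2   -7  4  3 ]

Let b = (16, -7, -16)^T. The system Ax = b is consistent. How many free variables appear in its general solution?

1

Row reduce the augmented matrix [A | b].
R2 ← R2 − (1/8)·R1: [0, -59/4, 3, 31/4, -9]
R3 ← R3 + (1/4)·R1: [0, -19/2, 4, 7/2, -12]
R3 ← R3 − (38/59)·R2: [0, 0, 122/59, -88/59, -366/59]
The echelon form has 3 nonzero rows, and every pivot lies in the first 4 columns, so rank(A) = rank([A|b]) = 3.
The system is consistent.
Free variables = (unknowns) − (rank) = 4 − 3 = 1.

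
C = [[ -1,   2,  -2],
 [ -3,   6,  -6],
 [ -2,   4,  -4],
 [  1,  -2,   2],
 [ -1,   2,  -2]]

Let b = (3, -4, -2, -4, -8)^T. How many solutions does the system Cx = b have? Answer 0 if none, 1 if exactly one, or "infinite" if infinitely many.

0

Row reduce the augmented matrix [C | b].
R2 ← R2 − (3)·R1: [0, 0, 0, -13]
R3 ← R3 − (2)·R1: [0, 0, 0, -8]
R4 ← R4 + R1: [0, 0, 0, -1]
R5 ← R5 − R1: [0, 0, 0, -11]
R3 ← R3 − (8/13)·R2: [0, 0, 0, 0]
R4 ← R4 − (1/13)·R2: [0, 0, 0, 0]
R5 ← R5 − (11/13)·R2: [0, 0, 0, 0]
The echelon form has 2 nonzero rows; the last pivot sits in the augmented column, so rank(C) = 1 but rank([C|b]) = 2.
Since the ranks differ, the system is inconsistent.
It has no solutions.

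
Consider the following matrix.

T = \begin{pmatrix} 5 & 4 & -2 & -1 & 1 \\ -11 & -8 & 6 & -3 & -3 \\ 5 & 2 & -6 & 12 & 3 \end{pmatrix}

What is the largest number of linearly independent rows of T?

2

Row reduce to echelon form.
R2 ← R2 + (11/5)·R1: [0, 4/5, 8/5, -26/5, -4/5]
R3 ← R3 − R1: [0, -2, -4, 13, 2]
R3 ← R3 + (5/2)·R2: [0, 0, 0, 0, 0]
Echelon form has 2 nonzero rows, so rank(T) = 2.
The rank gives the maximum number of linearly independent rows: 2.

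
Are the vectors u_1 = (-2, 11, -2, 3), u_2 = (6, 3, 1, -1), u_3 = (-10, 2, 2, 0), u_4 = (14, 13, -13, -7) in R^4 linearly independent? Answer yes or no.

yes

Form the matrix with these vectors as rows and row reduce.
R2 ← R2 + (3)·R1: [0, 36, -5, 8]
R3 ← R3 − (5)·R1: [0, -53, 12, -15]
R4 ← R4 + (7)·R1: [0, 90, -27, 14]
R3 ← R3 + (53/36)·R2: [0, 0, 167/36, -29/9]
R4 ← R4 − (5/2)·R2: [0, 0, -29/2, -6]
R4 ← R4 + (522/167)·R3: [0, 0, 0, -2684/167]
4 nonzero rows, so the 4 vectors span a space of dimension 4.
Since 4 = 4, the vectors are linearly independent.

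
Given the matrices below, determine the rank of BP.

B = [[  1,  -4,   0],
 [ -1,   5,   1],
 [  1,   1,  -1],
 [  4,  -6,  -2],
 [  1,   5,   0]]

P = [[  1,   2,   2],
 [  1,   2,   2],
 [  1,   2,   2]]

1

First compute BP:
[[ -3,  -6,  -6],
 [  5,  10,  10],
 [  1,   2,   2],
 [ -4,  -8,  -8],
 [  6,  12,  12]]
Now row reduce the product.
R2 ← R2 + (5/3)·R1: [0, 0, 0]
R3 ← R3 + (1/3)·R1: [0, 0, 0]
R4 ← R4 − (4/3)·R1: [0, 0, 0]
R5 ← R5 + (2)·R1: [0, 0, 0]
1 nonzero row, so rank(BP) = 1.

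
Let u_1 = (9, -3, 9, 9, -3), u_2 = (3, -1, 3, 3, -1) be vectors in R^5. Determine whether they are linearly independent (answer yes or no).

no

Form the matrix with these vectors as rows and row reduce.
R2 ← R2 − (1/3)·R1: [0, 0, 0, 0, 0]
1 nonzero row, so the 2 vectors span a space of dimension 1.
Since 1 < 2, the vectors are linearly dependent.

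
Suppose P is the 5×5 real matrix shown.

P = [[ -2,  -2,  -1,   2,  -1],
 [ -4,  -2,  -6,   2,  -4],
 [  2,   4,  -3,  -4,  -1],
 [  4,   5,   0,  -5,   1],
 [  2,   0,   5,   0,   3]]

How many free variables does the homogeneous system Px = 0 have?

3

Row reduce to echelon form.
R2 ← R2 − (2)·R1: [0, 2, -4, -2, -2]
R3 ← R3 + R1: [0, 2, -4, -2, -2]
R4 ← R4 + (2)·R1: [0, 1, -2, -1, -1]
R5 ← R5 + R1: [0, -2, 4, 2, 2]
R3 ← R3 − R2: [0, 0, 0, 0, 0]
R4 ← R4 − (1/2)·R2: [0, 0, 0, 0, 0]
R5 ← R5 + R2: [0, 0, 0, 0, 0]
2 nonzero rows, so rank(P) = 2.
P has 5 columns; by rank–nullity, nullity = 5 − 2 = 3.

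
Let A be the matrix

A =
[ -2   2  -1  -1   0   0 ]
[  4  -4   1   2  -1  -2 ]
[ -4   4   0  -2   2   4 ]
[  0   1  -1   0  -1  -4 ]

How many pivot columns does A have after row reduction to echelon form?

3

Row reduce to echelon form.
R2 ← R2 + (2)·R1: [0, 0, -1, 0, -1, -2]
R3 ← R3 − (2)·R1: [0, 0, 2, 0, 2, 4]
Swap R2 ↔ R4
R4 ← R4 + (1/2)·R3: [0, 0, 0, 0, 0, 0]
Echelon form has 3 nonzero rows, so rank(A) = 3.
Each nonzero row contributes one pivot column: 3 pivot columns.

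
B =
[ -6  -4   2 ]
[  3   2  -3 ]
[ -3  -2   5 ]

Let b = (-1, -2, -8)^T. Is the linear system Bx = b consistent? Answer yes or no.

no

Row reduce the augmented matrix [B | b].
R2 ← R2 + (1/2)·R1: [0, 0, -2, -5/2]
R3 ← R3 − (1/2)·R1: [0, 0, 4, -15/2]
R3 ← R3 + (2)·R2: [0, 0, 0, -25/2]
The echelon form has 3 nonzero rows; the last pivot sits in the augmented column, so rank(B) = 2 but rank([B|b]) = 3.
Since the ranks differ, the system is inconsistent.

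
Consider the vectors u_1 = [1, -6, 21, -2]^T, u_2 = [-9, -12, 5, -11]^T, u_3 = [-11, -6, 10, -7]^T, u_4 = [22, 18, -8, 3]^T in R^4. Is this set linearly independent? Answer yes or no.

Form the matrix with these vectors as rows and row reduce.
R2 ← R2 + (9)·R1: [0, -66, 194, -29]
R3 ← R3 + (11)·R1: [0, -72, 241, -29]
R4 ← R4 − (22)·R1: [0, 150, -470, 47]
R3 ← R3 − (12/11)·R2: [0, 0, 323/11, 29/11]
R4 ← R4 + (25/11)·R2: [0, 0, -320/11, -208/11]
R4 ← R4 + (320/323)·R3: [0, 0, 0, -5264/323]
4 nonzero rows, so the 4 vectors span a space of dimension 4.
Since 4 = 4, the vectors are linearly independent.

yes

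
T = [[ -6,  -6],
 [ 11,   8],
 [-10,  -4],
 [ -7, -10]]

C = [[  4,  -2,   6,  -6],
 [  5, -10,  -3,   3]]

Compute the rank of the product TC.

First compute TC:
[[-54,  72, -18,  18],
 [ 84, -102,  42, -42],
 [-60,  60, -48,  48],
 [-78, 114, -12,  12]]
Now row reduce the product.
R2 ← R2 + (14/9)·R1: [0, 10, 14, -14]
R3 ← R3 − (10/9)·R1: [0, -20, -28, 28]
R4 ← R4 − (13/9)·R1: [0, 10, 14, -14]
R3 ← R3 + (2)·R2: [0, 0, 0, 0]
R4 ← R4 − R2: [0, 0, 0, 0]
2 nonzero rows, so rank(TC) = 2.

2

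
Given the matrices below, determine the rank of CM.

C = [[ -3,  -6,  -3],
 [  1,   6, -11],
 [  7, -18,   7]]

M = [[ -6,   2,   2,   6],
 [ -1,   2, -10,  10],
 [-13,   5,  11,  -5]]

3

First compute CM:
[[ 63, -33,  21, -63],
 [131, -41, -179, 121],
 [-115,  13, 271, -173]]
Now row reduce the product.
R2 ← R2 − (131/63)·R1: [0, 580/21, -668/3, 252]
R3 ← R3 + (115/63)·R1: [0, -992/21, 928/3, -288]
R3 ← R3 + (248/145)·R2: [0, 0, -10368/145, 20736/145]
3 nonzero rows, so rank(CM) = 3.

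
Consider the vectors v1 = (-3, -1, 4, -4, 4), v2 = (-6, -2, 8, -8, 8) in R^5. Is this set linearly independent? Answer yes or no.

Form the matrix with these vectors as rows and row reduce.
R2 ← R2 − (2)·R1: [0, 0, 0, 0, 0]
1 nonzero row, so the 2 vectors span a space of dimension 1.
Since 1 < 2, the vectors are linearly dependent.

no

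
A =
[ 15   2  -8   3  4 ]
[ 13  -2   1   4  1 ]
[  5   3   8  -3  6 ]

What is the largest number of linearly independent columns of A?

3

Row reduce to echelon form.
R2 ← R2 − (13/15)·R1: [0, -56/15, 119/15, 7/5, -37/15]
R3 ← R3 − (1/3)·R1: [0, 7/3, 32/3, -4, 14/3]
R3 ← R3 + (5/8)·R2: [0, 0, 125/8, -25/8, 25/8]
Echelon form has 3 nonzero rows, so rank(A) = 3.
The rank gives the maximum number of linearly independent columns: 3.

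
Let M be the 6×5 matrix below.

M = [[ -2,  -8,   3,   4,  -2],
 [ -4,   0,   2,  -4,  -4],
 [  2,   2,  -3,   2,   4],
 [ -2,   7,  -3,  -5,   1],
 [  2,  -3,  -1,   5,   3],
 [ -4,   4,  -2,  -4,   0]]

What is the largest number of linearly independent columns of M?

3

Row reduce to echelon form.
R2 ← R2 − (2)·R1: [0, 16, -4, -12, 0]
R3 ← R3 + R1: [0, -6, 0, 6, 2]
R4 ← R4 − R1: [0, 15, -6, -9, 3]
R5 ← R5 + R1: [0, -11, 2, 9, 1]
R6 ← R6 − (2)·R1: [0, 20, -8, -12, 4]
R3 ← R3 + (3/8)·R2: [0, 0, -3/2, 3/2, 2]
R4 ← R4 − (15/16)·R2: [0, 0, -9/4, 9/4, 3]
R5 ← R5 + (11/16)·R2: [0, 0, -3/4, 3/4, 1]
R6 ← R6 − (5/4)·R2: [0, 0, -3, 3, 4]
R4 ← R4 − (3/2)·R3: [0, 0, 0, 0, 0]
R5 ← R5 − (1/2)·R3: [0, 0, 0, 0, 0]
R6 ← R6 − (2)·R3: [0, 0, 0, 0, 0]
Echelon form has 3 nonzero rows, so rank(M) = 3.
The rank gives the maximum number of linearly independent columns: 3.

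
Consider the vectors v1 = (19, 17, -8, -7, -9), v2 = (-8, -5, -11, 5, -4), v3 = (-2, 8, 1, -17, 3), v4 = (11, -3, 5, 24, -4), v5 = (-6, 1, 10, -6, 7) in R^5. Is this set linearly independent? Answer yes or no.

yes

Form the matrix with these vectors as rows and row reduce.
R2 ← R2 + (8/19)·R1: [0, 41/19, -273/19, 39/19, -148/19]
R3 ← R3 + (2/19)·R1: [0, 186/19, 3/19, -337/19, 39/19]
R4 ← R4 − (11/19)·R1: [0, -244/19, 183/19, 533/19, 23/19]
R5 ← R5 + (6/19)·R1: [0, 121/19, 142/19, -156/19, 79/19]
R3 ← R3 − (186/41)·R2: [0, 0, 2679/41, -1109/41, 1533/41]
R4 ← R4 + (244/41)·R2: [0, 0, -3111/41, 1651/41, -1851/41]
R5 ← R5 − (121/41)·R2: [0, 0, 2045/41, -585/41, 1113/41]
R4 ← R4 + (1037/893)·R3: [0, 0, 0, 7910/893, -1542/893]
R5 ← R5 − (2045/2679)·R3: [0, 0, 0, 17090/2679, -1246/893]
R5 ← R5 − (1709/2373)·R4: [0, 0, 0, 0, -120/791]
5 nonzero rows, so the 5 vectors span a space of dimension 5.
Since 5 = 5, the vectors are linearly independent.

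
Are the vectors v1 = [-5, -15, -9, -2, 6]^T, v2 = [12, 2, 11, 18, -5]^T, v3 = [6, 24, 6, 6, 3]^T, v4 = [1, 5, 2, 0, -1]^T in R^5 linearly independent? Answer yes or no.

Form the matrix with these vectors as rows and row reduce.
R2 ← R2 + (12/5)·R1: [0, -34, -53/5, 66/5, 47/5]
R3 ← R3 + (6/5)·R1: [0, 6, -24/5, 18/5, 51/5]
R4 ← R4 + (1/5)·R1: [0, 2, 1/5, -2/5, 1/5]
R3 ← R3 + (3/17)·R2: [0, 0, -567/85, 504/85, 1008/85]
R4 ← R4 + (1/17)·R2: [0, 0, -36/85, 32/85, 64/85]
R4 ← R4 − (4/63)·R3: [0, 0, 0, 0, 0]
3 nonzero rows, so the 4 vectors span a space of dimension 3.
Since 3 < 4, the vectors are linearly dependent.

no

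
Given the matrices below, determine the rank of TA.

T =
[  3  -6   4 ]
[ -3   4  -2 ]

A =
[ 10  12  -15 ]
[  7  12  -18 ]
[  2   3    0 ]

2

First compute TA:
[[ -4, -24,  63],
 [ -6,   6, -27]]
Now row reduce the product.
R2 ← R2 − (3/2)·R1: [0, 42, -243/2]
2 nonzero rows, so rank(TA) = 2.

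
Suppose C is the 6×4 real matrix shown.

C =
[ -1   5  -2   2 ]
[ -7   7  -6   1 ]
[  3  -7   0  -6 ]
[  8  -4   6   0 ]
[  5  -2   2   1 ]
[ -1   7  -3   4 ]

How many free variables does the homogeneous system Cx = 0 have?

Row reduce to echelon form.
R2 ← R2 − (7)·R1: [0, -28, 8, -13]
R3 ← R3 + (3)·R1: [0, 8, -6, 0]
R4 ← R4 + (8)·R1: [0, 36, -10, 16]
R5 ← R5 + (5)·R1: [0, 23, -8, 11]
R6 ← R6 − R1: [0, 2, -1, 2]
R3 ← R3 + (2/7)·R2: [0, 0, -26/7, -26/7]
R4 ← R4 + (9/7)·R2: [0, 0, 2/7, -5/7]
R5 ← R5 + (23/28)·R2: [0, 0, -10/7, 9/28]
R6 ← R6 + (1/14)·R2: [0, 0, -3/7, 15/14]
R4 ← R4 + (1/13)·R3: [0, 0, 0, -1]
R5 ← R5 − (5/13)·R3: [0, 0, 0, 7/4]
R6 ← R6 − (3/26)·R3: [0, 0, 0, 3/2]
R5 ← R5 + (7/4)·R4: [0, 0, 0, 0]
R6 ← R6 + (3/2)·R4: [0, 0, 0, 0]
4 nonzero rows, so rank(C) = 4.
C has 4 columns; by rank–nullity, nullity = 4 − 4 = 0.

0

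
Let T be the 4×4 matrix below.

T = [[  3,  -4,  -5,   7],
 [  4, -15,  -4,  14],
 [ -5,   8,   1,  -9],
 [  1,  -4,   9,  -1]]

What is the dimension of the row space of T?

4

Row reduce to echelon form.
R2 ← R2 − (4/3)·R1: [0, -29/3, 8/3, 14/3]
R3 ← R3 + (5/3)·R1: [0, 4/3, -22/3, 8/3]
R4 ← R4 − (1/3)·R1: [0, -8/3, 32/3, -10/3]
R3 ← R3 + (4/29)·R2: [0, 0, -202/29, 96/29]
R4 ← R4 − (8/29)·R2: [0, 0, 288/29, -134/29]
R4 ← R4 + (144/101)·R3: [0, 0, 0, 10/101]
Echelon form has 4 nonzero rows, so rank(T) = 4.
The row space has dimension equal to the rank: 4.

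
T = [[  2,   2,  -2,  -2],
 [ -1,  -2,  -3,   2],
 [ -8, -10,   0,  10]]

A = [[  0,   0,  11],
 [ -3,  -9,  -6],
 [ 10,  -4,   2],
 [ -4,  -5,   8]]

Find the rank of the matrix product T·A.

First compute TA:
[[-18,   0, -10],
 [-32,  20,  11],
 [-10,  40,  52]]
Now row reduce the product.
R2 ← R2 − (16/9)·R1: [0, 20, 259/9]
R3 ← R3 − (5/9)·R1: [0, 40, 518/9]
R3 ← R3 − (2)·R2: [0, 0, 0]
2 nonzero rows, so rank(TA) = 2.

2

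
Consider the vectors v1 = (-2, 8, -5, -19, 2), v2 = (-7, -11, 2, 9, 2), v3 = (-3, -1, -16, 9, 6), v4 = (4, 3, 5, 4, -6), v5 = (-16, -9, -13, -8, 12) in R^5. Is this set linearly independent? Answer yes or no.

no

Form the matrix with these vectors as rows and row reduce.
R2 ← R2 − (7/2)·R1: [0, -39, 39/2, 151/2, -5]
R3 ← R3 − (3/2)·R1: [0, -13, -17/2, 75/2, 3]
R4 ← R4 + (2)·R1: [0, 19, -5, -34, -2]
R5 ← R5 − (8)·R1: [0, -73, 27, 144, -4]
R3 ← R3 − (1/3)·R2: [0, 0, -15, 37/3, 14/3]
R4 ← R4 + (19/39)·R2: [0, 0, 9/2, 217/78, -173/39]
R5 ← R5 − (73/39)·R2: [0, 0, -19/2, 209/78, 209/39]
R4 ← R4 + (3/10)·R3: [0, 0, 0, 1264/195, -592/195]
R5 ← R5 − (19/30)·R3: [0, 0, 0, -3002/585, 1406/585]
R5 ← R5 + (19/24)·R4: [0, 0, 0, 0, 0]
4 nonzero rows, so the 5 vectors span a space of dimension 4.
Since 4 < 5, the vectors are linearly dependent.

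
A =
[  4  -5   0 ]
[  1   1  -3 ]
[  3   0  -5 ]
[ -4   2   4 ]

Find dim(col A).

2

Row reduce to echelon form.
R2 ← R2 − (1/4)·R1: [0, 9/4, -3]
R3 ← R3 − (3/4)·R1: [0, 15/4, -5]
R4 ← R4 + R1: [0, -3, 4]
R3 ← R3 − (5/3)·R2: [0, 0, 0]
R4 ← R4 + (4/3)·R2: [0, 0, 0]
Echelon form has 2 nonzero rows, so rank(A) = 2.
The column space has dimension equal to the rank: 2.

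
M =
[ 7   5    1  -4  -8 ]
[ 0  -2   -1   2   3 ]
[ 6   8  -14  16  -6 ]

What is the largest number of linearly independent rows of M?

Row reduce to echelon form.
R3 ← R3 − (6/7)·R1: [0, 26/7, -104/7, 136/7, 6/7]
R3 ← R3 + (13/7)·R2: [0, 0, -117/7, 162/7, 45/7]
Echelon form has 3 nonzero rows, so rank(M) = 3.
The rank gives the maximum number of linearly independent rows: 3.

3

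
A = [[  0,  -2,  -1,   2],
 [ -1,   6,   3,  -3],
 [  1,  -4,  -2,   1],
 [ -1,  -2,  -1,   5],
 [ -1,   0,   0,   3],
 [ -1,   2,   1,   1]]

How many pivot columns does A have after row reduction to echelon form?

2

Row reduce to echelon form.
Swap R1 ↔ R2
R3 ← R3 + R1: [0, 2, 1, -2]
R4 ← R4 − R1: [0, -8, -4, 8]
R5 ← R5 − R1: [0, -6, -3, 6]
R6 ← R6 − R1: [0, -4, -2, 4]
R3 ← R3 + R2: [0, 0, 0, 0]
R4 ← R4 − (4)·R2: [0, 0, 0, 0]
R5 ← R5 − (3)·R2: [0, 0, 0, 0]
R6 ← R6 − (2)·R2: [0, 0, 0, 0]
Echelon form has 2 nonzero rows, so rank(A) = 2.
Each nonzero row contributes one pivot column: 2 pivot columns.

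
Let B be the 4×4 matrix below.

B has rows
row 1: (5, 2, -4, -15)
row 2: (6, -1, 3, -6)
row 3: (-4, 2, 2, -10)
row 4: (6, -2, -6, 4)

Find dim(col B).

4

Row reduce to echelon form.
R2 ← R2 − (6/5)·R1: [0, -17/5, 39/5, 12]
R3 ← R3 + (4/5)·R1: [0, 18/5, -6/5, -22]
R4 ← R4 − (6/5)·R1: [0, -22/5, -6/5, 22]
R3 ← R3 + (18/17)·R2: [0, 0, 120/17, -158/17]
R4 ← R4 − (22/17)·R2: [0, 0, -192/17, 110/17]
R4 ← R4 + (8/5)·R3: [0, 0, 0, -42/5]
Echelon form has 4 nonzero rows, so rank(B) = 4.
The column space has dimension equal to the rank: 4.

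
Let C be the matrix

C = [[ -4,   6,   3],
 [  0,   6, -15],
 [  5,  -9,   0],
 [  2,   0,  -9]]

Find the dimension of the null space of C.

1

Row reduce to echelon form.
R3 ← R3 + (5/4)·R1: [0, -3/2, 15/4]
R4 ← R4 + (1/2)·R1: [0, 3, -15/2]
R3 ← R3 + (1/4)·R2: [0, 0, 0]
R4 ← R4 − (1/2)·R2: [0, 0, 0]
2 nonzero rows, so rank(C) = 2.
C has 3 columns; by rank–nullity, nullity = 3 − 2 = 1.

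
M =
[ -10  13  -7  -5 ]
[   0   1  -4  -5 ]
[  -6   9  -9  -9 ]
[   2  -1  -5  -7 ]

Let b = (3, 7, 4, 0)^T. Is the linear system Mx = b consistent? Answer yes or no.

no

Row reduce the augmented matrix [M | b].
R3 ← R3 − (3/5)·R1: [0, 6/5, -24/5, -6, 11/5]
R4 ← R4 + (1/5)·R1: [0, 8/5, -32/5, -8, 3/5]
R3 ← R3 − (6/5)·R2: [0, 0, 0, 0, -31/5]
R4 ← R4 − (8/5)·R2: [0, 0, 0, 0, -53/5]
R4 ← R4 − (53/31)·R3: [0, 0, 0, 0, 0]
The echelon form has 3 nonzero rows; the last pivot sits in the augmented column, so rank(M) = 2 but rank([M|b]) = 3.
Since the ranks differ, the system is inconsistent.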